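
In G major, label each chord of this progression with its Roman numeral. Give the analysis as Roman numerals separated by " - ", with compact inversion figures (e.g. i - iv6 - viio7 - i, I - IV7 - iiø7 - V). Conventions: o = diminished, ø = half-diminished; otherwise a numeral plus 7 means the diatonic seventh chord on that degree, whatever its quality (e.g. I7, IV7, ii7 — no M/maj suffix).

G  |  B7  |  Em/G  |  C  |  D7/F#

I - V7/vi - vi6 - IV - V65

G: major triad on G = scale degree 1 → I.
B7 is the secondary dominant of vi (dominant seventh chord on B): V7/vi.
Em/G: root E is the submediant; minor triad there is vi6.
C has root C, degree 4 in G major, so IV.
D7/F#: root D is the dominant; dominant seventh chord there is V65.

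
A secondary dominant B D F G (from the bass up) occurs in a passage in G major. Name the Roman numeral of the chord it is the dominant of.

The chord is a dominant seventh chord on G.
A dominant resolves down a perfect fifth: G → C. In G major, C is scale degree 4, i.e. IV.

IV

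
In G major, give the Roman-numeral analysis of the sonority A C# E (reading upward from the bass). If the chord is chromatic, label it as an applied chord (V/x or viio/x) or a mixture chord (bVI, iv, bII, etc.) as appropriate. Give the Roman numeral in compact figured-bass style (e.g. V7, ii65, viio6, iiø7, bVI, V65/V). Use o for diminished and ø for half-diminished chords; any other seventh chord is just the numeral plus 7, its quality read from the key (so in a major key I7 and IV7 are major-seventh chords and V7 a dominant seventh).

V/V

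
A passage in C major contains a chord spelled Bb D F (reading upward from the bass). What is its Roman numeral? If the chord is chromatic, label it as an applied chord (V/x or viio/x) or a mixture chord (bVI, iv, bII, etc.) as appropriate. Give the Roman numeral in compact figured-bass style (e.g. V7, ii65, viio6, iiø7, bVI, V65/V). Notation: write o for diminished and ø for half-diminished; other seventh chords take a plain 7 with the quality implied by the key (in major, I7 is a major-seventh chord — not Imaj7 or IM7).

bVII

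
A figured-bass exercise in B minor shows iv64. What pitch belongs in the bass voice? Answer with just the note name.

B

iv in B minor has root E; the chord is E-G-B.
The figure 64 means second inversion — the fifth is in the bass.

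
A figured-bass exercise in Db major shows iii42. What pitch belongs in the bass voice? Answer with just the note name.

iii in Db major has root F; the chord is F-Ab-C-Eb.
The figure 42 means third inversion — the seventh is in the bass.

Eb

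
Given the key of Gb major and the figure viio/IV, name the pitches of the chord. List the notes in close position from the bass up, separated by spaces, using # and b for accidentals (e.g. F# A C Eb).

viio/IV is a secondary leading-tone chord. The target IV is Cb in Gb major; the applied chord is rooted a semitone below, on Bb.
Building a diminished triad on Bb gives Bb-Db-Fb.

Bb Db Fb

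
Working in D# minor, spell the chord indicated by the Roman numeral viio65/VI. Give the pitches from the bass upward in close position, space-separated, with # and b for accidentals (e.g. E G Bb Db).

C# E G A#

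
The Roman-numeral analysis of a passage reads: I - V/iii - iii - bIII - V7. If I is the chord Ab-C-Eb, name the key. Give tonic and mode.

Ab major

I is given as Ab-C-Eb — a major triad with root Ab.
If Ab is scale degree 1 and the mode makes that degree carry a major triad, the tonic is Ab and the mode is major.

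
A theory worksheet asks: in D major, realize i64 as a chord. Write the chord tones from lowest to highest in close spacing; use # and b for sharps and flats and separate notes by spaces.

A D F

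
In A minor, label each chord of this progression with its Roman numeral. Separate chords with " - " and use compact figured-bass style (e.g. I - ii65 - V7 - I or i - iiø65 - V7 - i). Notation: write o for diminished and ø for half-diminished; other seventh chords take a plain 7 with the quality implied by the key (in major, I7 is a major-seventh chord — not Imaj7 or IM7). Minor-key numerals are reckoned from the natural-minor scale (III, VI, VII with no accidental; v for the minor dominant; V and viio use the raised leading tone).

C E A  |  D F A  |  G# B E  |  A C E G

i6 - iv - V6 - i7

C-E-A: root A is the tonic; minor triad there is i6.
D-F-A: minor triad on D = scale degree 4 → iv.
G#-B-E: root E is the dominant; major triad there is V6.
A-C-E-G: minor seventh chord on A = scale degree 1 → i7.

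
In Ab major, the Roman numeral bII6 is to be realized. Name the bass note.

Db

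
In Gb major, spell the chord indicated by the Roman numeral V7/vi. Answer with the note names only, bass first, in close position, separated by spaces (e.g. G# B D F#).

The slash means an applied dominant: we want the dominant of vi. In Gb major, vi is Eb minor, and its dominant is built on Bb.
Building a dominant seventh chord on Bb gives Bb-D-F-Ab.

Bb D F Ab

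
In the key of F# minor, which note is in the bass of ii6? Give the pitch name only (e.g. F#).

B

ii in F# minor has root G#; the chord is G#-B-D#.
The figure 6 means first inversion — the third is in the bass.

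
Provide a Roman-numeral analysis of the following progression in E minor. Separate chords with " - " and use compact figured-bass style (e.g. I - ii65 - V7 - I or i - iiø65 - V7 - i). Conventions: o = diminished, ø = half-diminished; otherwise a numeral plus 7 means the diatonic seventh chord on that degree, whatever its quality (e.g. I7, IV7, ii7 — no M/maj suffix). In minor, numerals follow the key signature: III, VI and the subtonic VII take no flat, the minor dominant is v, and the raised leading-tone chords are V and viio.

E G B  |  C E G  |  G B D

i - VI - III

E-G-B has root E, degree 1 in E minor, so i.
C-E-G: major triad on C = scale degree 6 → VI.
G-B-D: root G is the mediant; major triad there is III.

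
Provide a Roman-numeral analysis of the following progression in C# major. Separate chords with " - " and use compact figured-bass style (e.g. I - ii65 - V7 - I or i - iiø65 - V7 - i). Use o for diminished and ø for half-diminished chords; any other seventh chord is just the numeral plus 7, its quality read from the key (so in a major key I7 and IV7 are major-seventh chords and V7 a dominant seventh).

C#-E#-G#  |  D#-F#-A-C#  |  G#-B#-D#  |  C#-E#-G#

C#-E#-G# has root C#, degree 1 in C# major, so I.
D#-F#-A-C#: D# with this quality isn't in the key; it's iiø7, borrowed from the parallel minor.
G#-B#-D# has root G#, degree 5 in C# major, so V.
C#-E#-G# has root C#, degree 1 in C# major, so I.

I - iiø7 - V - I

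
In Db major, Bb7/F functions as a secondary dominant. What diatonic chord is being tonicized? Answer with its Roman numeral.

ii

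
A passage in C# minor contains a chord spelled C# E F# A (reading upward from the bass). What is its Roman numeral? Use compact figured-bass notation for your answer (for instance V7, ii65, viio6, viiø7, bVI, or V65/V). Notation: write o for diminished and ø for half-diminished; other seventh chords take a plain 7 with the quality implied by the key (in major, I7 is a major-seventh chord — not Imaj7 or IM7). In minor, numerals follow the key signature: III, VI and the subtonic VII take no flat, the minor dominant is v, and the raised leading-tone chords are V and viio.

The pitches F#-A-C#-E form a minor seventh chord rooted on F#.
In C# minor, F# is the subdominant; the diatonic minor seventh chord there is iv7.
With C# in the bass the chord is in second inversion, so the figured bass is 43.

iv43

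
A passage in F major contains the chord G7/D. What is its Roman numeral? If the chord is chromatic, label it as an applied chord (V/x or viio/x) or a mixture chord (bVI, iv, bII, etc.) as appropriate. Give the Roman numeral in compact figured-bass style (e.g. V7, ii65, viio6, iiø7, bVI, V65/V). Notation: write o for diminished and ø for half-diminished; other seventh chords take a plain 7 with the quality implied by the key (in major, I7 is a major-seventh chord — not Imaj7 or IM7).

V43/V

Stacked in thirds the chord is G-B-D-F: a dominant seventh chord on G.
G is not a diatonic chord root with this quality in F major, but it lies a perfect fifth above C (V), so the chord functions as an applied dominant of V.
With D in the bass the chord is in second inversion, so the figured bass is 43.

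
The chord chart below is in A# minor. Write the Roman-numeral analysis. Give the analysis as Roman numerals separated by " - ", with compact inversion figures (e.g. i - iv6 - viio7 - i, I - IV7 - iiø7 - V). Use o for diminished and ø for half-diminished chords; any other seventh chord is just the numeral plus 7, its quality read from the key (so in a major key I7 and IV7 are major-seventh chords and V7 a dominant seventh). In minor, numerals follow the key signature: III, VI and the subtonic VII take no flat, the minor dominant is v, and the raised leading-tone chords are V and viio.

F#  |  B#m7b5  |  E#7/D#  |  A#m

F#: root F# is the submediant; major triad there is VI.
B#m7b5: half-diminished seventh chord on B# = scale degree 2 → iiø7.
E#7/D#: root E# is the dominant; dominant seventh chord there is V42.
A#m: root A# is the tonic; minor triad there is i.

VI - iiø7 - V42 - i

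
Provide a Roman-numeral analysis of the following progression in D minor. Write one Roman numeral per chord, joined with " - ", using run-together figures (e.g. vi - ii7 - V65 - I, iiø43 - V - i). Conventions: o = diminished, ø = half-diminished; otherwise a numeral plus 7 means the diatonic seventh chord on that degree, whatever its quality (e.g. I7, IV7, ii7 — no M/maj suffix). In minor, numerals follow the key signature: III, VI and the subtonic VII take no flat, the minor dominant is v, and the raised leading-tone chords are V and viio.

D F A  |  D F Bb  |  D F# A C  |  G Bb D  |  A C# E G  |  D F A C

i - VI6 - V7/iv - iv - V7 - i7

D-F-A: root D is the tonic; minor triad there is i.
D-F-Bb has root Bb, degree 6 in D minor, so VI6.
D-F#-A-C: a dominant seventh chord on D, the applied dominant of iv → V7/iv.
G-Bb-D: minor triad on G = scale degree 4 → iv.
A-C#-E-G: dominant seventh chord on A = scale degree 5 → V7.
D-F-A-C: minor seventh chord on D = scale degree 1 → i7.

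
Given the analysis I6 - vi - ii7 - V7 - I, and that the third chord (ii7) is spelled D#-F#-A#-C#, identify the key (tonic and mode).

ii7 is given as D#-F#-A#-C# — a minor seventh chord with root D#.
If D# is scale degree 2 and the mode makes that degree carry a minor seventh chord, the tonic is C# and the mode is major.

C# major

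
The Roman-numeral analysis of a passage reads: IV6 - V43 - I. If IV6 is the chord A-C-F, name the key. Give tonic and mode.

C major

The anchor chord is a major triad on F, labeled IV6.
Counting down 3 scale steps from F places the tonic on C; a major triad on degree 4 is diatonic only in major.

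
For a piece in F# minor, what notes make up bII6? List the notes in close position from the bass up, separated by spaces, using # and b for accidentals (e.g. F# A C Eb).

B D G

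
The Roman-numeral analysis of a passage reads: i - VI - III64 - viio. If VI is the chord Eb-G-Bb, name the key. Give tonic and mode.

VI is given as Eb-G-Bb — a major triad with root Eb.
If Eb is scale degree 6 and the mode makes that degree carry a major triad, the tonic is G and the mode is minor.

G minor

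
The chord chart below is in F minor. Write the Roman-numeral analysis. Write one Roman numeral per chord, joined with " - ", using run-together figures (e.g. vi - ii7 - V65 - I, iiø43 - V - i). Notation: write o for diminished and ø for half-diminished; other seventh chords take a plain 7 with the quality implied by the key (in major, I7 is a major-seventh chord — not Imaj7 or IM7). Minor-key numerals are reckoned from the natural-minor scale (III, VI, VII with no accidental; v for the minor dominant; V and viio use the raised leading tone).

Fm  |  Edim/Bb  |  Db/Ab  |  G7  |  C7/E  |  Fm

Fm has root F, degree 1 in F minor, so i.
Edim/Bb: root E is the leading tone; diminished triad there is viio64.
Db/Ab has root Db, degree 6 in F minor, so VI64.
G7: chromatic; G is V of V, so V7/V.
C7/E has root C, degree 5 in F minor, so V65.
Fm has root F, degree 1 in F minor, so i.

i - viio64 - VI64 - V7/V - V65 - i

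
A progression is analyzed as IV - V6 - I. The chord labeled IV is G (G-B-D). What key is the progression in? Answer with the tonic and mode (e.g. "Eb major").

D major

IV is given as G-B-D — a major triad with root G.
IV on G implies G is the subdominant; that puts the tonic at D, and the uppercase numeral fits major mode.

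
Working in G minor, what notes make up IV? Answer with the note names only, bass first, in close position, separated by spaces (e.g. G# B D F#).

IV is the major subdominant, borrowed from the parallel major. In G minor that root is C.
So the chord is C-E-G.

C E G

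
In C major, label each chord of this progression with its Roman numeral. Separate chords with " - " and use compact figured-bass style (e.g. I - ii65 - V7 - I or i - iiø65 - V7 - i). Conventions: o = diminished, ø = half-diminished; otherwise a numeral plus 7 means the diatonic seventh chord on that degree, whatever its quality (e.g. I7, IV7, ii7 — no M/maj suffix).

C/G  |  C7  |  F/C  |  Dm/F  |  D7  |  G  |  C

C/G: root C is the tonic; major triad there is I64.
C7: chromatic; C is V of IV, so V7/IV.
F/C has root F, degree 4 in C major, so IV64.
Dm/F: root D is the supertonic; minor triad there is ii6.
D7: chromatic; D is V of V, so V7/V.
G has root G, degree 5 in C major, so V.
C: major triad on C = scale degree 1 → I.

I64 - V7/IV - IV64 - ii6 - V7/V - V - I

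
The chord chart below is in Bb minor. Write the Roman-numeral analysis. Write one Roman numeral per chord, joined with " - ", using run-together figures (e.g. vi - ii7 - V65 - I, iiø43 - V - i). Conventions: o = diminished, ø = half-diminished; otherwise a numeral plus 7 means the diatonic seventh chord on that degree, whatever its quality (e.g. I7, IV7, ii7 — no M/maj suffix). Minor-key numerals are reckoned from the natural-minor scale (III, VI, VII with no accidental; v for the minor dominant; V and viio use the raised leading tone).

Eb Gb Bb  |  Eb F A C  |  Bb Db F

iv - V42 - i

Eb-Gb-Bb has root Eb, degree 4 in Bb minor, so iv.
Eb-F-A-C has root F, degree 5 in Bb minor, so V42.
Bb-Db-F: root Bb is the tonic; minor triad there is i.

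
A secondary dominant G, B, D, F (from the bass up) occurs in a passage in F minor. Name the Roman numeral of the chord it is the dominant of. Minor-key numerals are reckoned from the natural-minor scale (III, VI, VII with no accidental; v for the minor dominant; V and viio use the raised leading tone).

V

The chord is a dominant seventh chord on G.
A dominant resolves down a perfect fifth: G → C. In F minor, C is scale degree 5, i.e. V.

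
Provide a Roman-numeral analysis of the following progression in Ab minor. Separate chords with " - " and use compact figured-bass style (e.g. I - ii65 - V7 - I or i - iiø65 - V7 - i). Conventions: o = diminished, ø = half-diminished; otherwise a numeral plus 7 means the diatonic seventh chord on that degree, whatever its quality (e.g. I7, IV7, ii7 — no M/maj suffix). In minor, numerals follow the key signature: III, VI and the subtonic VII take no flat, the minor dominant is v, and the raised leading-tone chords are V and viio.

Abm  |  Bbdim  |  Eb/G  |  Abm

i - iio - V6 - i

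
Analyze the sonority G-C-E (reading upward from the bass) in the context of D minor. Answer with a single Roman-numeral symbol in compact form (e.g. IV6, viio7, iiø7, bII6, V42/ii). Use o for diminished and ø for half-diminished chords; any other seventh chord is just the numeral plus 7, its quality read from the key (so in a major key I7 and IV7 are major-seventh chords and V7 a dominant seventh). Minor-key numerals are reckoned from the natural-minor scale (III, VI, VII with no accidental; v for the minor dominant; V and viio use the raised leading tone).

The pitches C-E-G form a major triad rooted on C.
C is scale degree 7 in D minor, and a major triad on that degree is written VII.
With G in the bass the chord is in second inversion, so the figured bass is 64.

VII64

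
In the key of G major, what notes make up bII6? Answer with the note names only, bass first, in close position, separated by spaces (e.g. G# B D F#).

C Eb Ab

Scale degree 2 in G major is A; lowering it a half step gives Ab. bII6 is the Neapolitan sixth — a major triad on the lowered second degree, here in its customary first inversion.
So the chord is Ab-C-Eb, a major triad.
With the 6 figure the chord is in first inversion; from the bass C upward in close position it reads C-Eb-Ab.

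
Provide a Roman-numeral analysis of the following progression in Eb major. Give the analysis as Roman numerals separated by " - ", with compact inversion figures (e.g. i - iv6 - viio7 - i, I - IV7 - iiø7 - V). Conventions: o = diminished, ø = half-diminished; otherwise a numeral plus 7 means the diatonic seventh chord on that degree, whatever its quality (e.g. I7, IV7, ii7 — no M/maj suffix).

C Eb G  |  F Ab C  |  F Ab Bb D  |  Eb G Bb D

vi - ii - V43 - I7

C-Eb-G has root C, degree 6 in Eb major, so vi.
F-Ab-C has root F, degree 2 in Eb major, so ii.
F-Ab-Bb-D: dominant seventh chord on Bb = scale degree 5 → V43.
Eb-G-Bb-D: root Eb is the tonic; major seventh chord there is I7.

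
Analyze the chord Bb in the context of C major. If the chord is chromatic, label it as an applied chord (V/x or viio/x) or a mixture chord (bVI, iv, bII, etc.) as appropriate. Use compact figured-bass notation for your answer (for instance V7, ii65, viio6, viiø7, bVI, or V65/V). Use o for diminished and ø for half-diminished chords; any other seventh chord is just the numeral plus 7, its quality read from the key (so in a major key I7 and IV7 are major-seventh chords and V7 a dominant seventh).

bVII

Stacked in thirds the chord is Bb-D-F: a major triad on Bb.
Bb is the lowered seventh degree of C major (diatonic 7 would be B). This is a major triad on the lowered seventh degree (the subtonic), borrowed from the parallel minor.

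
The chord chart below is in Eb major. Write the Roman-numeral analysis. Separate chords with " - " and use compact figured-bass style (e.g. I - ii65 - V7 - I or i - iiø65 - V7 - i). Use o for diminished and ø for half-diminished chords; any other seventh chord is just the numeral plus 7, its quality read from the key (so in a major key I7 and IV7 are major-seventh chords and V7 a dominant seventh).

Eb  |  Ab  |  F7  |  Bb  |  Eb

I - IV - V7/V - V - I

Eb: major triad on Eb = scale degree 1 → I.
Ab: root Ab is the subdominant; major triad there is IV.
F7: a dominant seventh chord on F, the applied dominant of V → V7/V.
Bb: root Bb is the dominant; major triad there is V.
Eb: major triad on Eb = scale degree 1 → I.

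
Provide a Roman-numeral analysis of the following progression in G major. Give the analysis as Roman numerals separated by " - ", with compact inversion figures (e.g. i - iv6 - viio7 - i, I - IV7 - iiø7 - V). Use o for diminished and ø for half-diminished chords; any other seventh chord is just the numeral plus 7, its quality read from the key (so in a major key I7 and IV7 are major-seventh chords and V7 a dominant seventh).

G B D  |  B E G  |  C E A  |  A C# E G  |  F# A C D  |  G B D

I - vi64 - ii6 - V7/V - V65 - I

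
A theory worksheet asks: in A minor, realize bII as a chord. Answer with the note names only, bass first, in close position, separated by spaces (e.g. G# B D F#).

bII is the Neapolitan chord — a major triad on the lowered second degree. In A minor that root is Bb.
So the chord is Bb-D-F, a major triad.

Bb D F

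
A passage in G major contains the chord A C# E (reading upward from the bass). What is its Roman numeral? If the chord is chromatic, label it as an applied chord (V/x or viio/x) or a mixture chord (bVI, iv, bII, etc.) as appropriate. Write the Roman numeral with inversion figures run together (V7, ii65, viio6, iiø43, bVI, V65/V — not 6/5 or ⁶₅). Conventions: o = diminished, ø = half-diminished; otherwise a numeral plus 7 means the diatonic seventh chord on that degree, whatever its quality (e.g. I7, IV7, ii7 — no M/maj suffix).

V/V

The pitches A-C#-E form a major triad rooted on A.
A is not a diatonic chord root with this quality in G major, but it lies a perfect fifth above D (V), so the chord functions as an applied dominant of V.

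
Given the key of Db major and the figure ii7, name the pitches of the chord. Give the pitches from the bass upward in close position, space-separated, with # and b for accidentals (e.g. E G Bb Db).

Eb Gb Bb Db

In Db major, the second degree is Eb, and the diatonic chord built there is a minor seventh chord.
Stacking thirds from Eb gives Eb-Gb-Bb-Db.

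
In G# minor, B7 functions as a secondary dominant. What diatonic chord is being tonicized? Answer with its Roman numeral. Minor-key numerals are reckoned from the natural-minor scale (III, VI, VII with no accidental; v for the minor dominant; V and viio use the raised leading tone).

The chord is a dominant seventh chord on B.
A dominant resolves down a perfect fifth: B → E. In G# minor, E is scale degree 6, i.e. VI.

VI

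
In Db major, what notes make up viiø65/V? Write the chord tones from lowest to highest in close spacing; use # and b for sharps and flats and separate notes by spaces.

Bb Db F G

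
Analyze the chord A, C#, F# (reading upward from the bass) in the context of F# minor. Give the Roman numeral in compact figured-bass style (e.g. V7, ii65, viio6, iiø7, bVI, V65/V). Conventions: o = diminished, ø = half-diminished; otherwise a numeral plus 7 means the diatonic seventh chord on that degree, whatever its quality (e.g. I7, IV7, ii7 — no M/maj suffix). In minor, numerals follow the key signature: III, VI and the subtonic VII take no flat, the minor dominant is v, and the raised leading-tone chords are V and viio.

The pitches F#-A-C# form a minor triad rooted on F#.
In F# minor, F# is the tonic; the diatonic minor triad there is i.
With A in the bass the chord is in first inversion, so the figured bass is 6.

i6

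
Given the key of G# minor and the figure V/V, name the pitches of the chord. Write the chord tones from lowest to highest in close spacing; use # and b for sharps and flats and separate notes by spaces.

A# C## E#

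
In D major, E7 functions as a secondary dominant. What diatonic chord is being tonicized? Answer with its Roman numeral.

V

The chord is a dominant seventh chord on E.
A dominant resolves down a perfect fifth: E → A. In D major, A is scale degree 5, i.e. V.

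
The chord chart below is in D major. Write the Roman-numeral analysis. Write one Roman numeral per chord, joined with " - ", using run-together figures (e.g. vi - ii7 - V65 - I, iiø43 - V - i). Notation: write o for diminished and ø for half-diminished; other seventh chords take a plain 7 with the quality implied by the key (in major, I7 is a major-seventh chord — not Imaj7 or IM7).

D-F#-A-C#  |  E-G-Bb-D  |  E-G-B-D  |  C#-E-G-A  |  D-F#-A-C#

I7 - iiø7 - ii7 - V65 - I7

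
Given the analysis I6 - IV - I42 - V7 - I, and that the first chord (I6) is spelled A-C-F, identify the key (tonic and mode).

F major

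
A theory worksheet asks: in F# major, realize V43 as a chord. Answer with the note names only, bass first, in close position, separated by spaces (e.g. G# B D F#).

In F# major, the dominant is C#, and the diatonic chord built there is a dominant seventh chord.
That chord is spelled C#-E#-G#-B.
The figured bass 43 indicates second inversion, placing the fifth (G#) in the bass: G#-B-C#-E#.

G# B C# E#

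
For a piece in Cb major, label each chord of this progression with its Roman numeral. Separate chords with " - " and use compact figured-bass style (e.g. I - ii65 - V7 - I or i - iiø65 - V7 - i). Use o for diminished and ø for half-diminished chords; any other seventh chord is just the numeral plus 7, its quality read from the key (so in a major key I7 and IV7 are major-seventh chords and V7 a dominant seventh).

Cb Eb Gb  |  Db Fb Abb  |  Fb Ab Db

Cb-Eb-Gb has root Cb, degree 1 in Cb major, so I.
Db-Fb-Abb: Db with this quality isn't in the key; it's iio, borrowed from the parallel minor.
Fb-Ab-Db: minor triad on Db = scale degree 2 → ii6.

I - iio - ii6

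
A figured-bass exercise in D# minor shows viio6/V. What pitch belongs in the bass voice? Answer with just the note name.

The applied chord viio6/V is rooted on G##: G##-B#-D#.
The figure 6 means first inversion — the third is in the bass.

B#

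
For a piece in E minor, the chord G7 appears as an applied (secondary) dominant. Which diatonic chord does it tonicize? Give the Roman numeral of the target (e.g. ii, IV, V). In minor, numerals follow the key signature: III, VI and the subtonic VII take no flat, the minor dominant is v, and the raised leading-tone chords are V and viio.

The chord is a dominant seventh chord on G.
A dominant resolves down a perfect fifth: G → C. In E minor, C is scale degree 6, i.e. VI.

VI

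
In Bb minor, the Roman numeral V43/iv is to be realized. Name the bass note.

The applied chord V43/iv is rooted on Bb: Bb-D-F-Ab.
The figure 43 means second inversion — the fifth is in the bass.

F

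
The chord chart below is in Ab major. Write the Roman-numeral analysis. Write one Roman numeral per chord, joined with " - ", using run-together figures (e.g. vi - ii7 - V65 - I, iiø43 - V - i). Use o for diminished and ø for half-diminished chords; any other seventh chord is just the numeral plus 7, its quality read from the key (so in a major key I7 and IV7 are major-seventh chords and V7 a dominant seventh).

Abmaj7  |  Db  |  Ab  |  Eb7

Abmaj7: major seventh chord on Ab = scale degree 1 → I7.
Db has root Db, degree 4 in Ab major, so IV.
Ab: root Ab is the tonic; major triad there is I.
Eb7: dominant seventh chord on Eb = scale degree 5 → V7.

I7 - IV - I - V7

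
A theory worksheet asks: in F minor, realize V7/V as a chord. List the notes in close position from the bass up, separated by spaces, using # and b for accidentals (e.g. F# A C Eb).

G B D F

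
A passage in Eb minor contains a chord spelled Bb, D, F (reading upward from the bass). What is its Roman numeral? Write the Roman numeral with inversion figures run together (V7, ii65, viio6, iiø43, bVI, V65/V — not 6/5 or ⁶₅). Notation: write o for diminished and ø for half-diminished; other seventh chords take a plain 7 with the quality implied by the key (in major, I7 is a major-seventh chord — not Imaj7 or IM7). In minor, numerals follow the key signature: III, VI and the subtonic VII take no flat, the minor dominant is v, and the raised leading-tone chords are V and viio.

Stacked in thirds the chord is Bb-D-F: a major triad on Bb.
In Eb minor, Bb is the dominant; the diatonic major triad there is V.

V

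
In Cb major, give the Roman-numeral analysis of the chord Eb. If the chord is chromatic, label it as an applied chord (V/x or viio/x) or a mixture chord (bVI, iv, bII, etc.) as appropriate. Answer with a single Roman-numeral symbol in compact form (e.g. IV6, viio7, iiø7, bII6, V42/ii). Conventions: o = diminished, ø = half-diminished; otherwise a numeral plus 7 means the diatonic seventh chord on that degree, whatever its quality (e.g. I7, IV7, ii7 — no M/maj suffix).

V/vi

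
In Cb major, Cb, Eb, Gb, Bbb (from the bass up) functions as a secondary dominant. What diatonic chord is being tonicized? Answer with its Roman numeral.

The chord is a dominant seventh chord on Cb.
A dominant resolves down a perfect fifth: Cb → Fb. In Cb major, Fb is scale degree 4, i.e. IV.

IV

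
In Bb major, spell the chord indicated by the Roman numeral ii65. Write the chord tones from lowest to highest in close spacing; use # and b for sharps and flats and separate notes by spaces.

Eb G Bb C

In Bb major, scale degree 2 is C, and the diatonic chord built there is a minor seventh chord.
That chord is spelled C-Eb-G-Bb.
With the 65 figure the chord is in first inversion; from the bass Eb upward in close position it reads Eb-G-Bb-C.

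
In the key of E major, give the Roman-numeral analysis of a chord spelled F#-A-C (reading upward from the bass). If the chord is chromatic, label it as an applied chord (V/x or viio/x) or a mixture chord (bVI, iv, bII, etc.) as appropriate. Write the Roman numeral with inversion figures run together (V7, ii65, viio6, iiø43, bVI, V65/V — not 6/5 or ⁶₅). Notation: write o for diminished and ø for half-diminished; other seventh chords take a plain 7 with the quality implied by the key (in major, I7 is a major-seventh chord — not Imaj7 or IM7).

iio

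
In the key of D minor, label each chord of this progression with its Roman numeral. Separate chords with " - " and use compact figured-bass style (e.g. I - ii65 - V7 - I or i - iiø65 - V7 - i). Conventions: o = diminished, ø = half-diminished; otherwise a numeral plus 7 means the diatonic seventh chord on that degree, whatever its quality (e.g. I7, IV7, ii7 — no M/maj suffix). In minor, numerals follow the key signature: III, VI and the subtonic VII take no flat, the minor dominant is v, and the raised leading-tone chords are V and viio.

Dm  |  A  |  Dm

Dm: root D is the tonic; minor triad there is i.
A: root A is the dominant; major triad there is V.
Dm has root D, degree 1 in D minor, so i.

i - V - i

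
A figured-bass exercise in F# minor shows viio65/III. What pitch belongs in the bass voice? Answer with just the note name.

The applied chord viio65/III is rooted on G#: G#-B-D-F.
The figure 65 means first inversion — the third is in the bass.

B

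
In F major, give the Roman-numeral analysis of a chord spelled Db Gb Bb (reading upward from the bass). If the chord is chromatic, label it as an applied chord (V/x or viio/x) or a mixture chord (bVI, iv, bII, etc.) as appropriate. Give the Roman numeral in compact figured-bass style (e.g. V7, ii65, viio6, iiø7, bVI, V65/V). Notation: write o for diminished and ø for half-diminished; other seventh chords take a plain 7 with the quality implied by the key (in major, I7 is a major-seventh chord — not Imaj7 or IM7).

bII64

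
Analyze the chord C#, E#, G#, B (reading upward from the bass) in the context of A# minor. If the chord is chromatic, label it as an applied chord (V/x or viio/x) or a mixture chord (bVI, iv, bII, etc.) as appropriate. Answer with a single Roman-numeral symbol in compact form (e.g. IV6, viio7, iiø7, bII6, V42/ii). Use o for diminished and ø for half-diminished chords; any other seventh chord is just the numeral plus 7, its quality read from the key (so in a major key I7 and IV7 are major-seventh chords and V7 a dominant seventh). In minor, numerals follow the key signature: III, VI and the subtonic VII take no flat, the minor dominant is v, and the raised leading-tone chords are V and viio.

The pitches C#-E#-G#-B form a dominant seventh chord rooted on C#.
C# is not a diatonic chord root with this quality in A# minor, but it lies a perfect fifth above F# (VI), so the chord functions as an applied dominant of VI.

V7/VI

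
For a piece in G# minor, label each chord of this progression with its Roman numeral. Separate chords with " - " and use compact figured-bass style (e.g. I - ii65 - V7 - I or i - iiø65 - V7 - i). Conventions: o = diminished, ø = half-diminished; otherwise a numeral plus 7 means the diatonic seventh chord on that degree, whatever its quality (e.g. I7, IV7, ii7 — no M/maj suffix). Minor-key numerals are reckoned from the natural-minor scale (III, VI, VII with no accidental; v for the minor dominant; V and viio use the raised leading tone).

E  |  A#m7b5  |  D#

VI - iiø7 - V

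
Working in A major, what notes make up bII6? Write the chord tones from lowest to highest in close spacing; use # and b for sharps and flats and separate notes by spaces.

D F Bb

Scale degree 2 in A major is B; lowering it a half step gives Bb. bII6 is the Neapolitan sixth — a major triad on the lowered second degree, here in its customary first inversion.
So the chord is Bb-D-F, a major triad.
The figured bass 6 indicates first inversion, placing the third (D) in the bass: D-F-Bb.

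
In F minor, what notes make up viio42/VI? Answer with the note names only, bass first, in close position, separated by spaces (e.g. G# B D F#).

Bbb C Eb Gb

The slash marks an applied leading-tone chord: viio of VI. In F minor, VI is Db, so the leading tone to it is C, a half step below.
Building a fully diminished seventh chord on C gives C-Eb-Gb-Bbb.
With the 42 figure the chord is in third inversion; from the bass Bbb upward in close position it reads Bbb-C-Eb-Gb.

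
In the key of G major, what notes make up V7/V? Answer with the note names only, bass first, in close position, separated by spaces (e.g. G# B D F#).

The slash means an applied dominant: we want the dominant of V. In G major, V is D major, and its dominant is built on A.
Building a dominant seventh chord on A gives A-C#-E-G.

A C# E G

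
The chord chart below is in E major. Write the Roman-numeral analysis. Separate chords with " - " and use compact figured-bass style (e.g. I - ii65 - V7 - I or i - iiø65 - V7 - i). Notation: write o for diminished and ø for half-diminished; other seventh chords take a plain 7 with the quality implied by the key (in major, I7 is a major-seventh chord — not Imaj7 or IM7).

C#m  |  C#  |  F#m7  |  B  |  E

vi - V/ii - ii7 - V - I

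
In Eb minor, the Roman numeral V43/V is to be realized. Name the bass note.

C

The applied chord V43/V is rooted on F: F-A-C-Eb.
The figure 43 means second inversion — the fifth is in the bass.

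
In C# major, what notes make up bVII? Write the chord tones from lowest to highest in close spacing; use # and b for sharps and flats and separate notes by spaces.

B D# F#

Scale degree 7 in C# major is B#; lowering it a half step gives B. bVII is a major triad on the lowered seventh degree (the subtonic), borrowed from the parallel minor.
So the chord is B-D#-F#, a major triad.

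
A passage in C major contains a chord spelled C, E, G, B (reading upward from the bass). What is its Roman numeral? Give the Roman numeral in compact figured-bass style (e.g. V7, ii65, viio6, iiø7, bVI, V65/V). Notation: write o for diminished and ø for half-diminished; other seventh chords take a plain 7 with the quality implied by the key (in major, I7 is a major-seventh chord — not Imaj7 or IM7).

Stacked in thirds the chord is C-E-G-B: a major seventh chord on C.
C is scale degree 1 in C major, and a major seventh chord on that degree is written I7.

I7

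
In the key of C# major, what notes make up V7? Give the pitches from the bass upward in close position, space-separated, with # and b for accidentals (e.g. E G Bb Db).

G# B# D# F#

The numeral's case and figure indicate a dominant seventh chord. In C# major its root, the fifth degree, is G#.
That chord is spelled G#-B#-D#-F#.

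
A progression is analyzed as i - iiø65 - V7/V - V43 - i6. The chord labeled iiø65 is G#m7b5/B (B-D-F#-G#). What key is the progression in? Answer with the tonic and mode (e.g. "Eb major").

F# minor

The anchor chord is a half-diminished seventh chord on G#, labeled iiø65.
iiø65 on G# implies G# is the supertonic; that puts the tonic at F#, and the lowercase numeral fits minor mode.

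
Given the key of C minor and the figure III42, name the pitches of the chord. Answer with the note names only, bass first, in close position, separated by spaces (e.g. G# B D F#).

D Eb G Bb

In C minor, scale degree 3 is Eb, and the diatonic chord built there is a major seventh chord.
Stacking thirds from Eb gives Eb-G-Bb-D.
With the 42 figure the chord is in third inversion; from the bass D upward in close position it reads D-Eb-G-Bb.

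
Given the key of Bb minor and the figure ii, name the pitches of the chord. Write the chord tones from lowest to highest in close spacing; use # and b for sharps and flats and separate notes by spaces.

C Eb G

ii is the minor supertonic, borrowed from the parallel major (the Dorian ii). In Bb minor that root is C.
So the chord is C-Eb-G, a minor triad.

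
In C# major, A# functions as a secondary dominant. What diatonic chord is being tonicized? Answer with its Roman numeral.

The chord is a major triad on A#.
A dominant resolves down a perfect fifth: A# → D#. In C# major, D# is scale degree 2, i.e. ii.

ii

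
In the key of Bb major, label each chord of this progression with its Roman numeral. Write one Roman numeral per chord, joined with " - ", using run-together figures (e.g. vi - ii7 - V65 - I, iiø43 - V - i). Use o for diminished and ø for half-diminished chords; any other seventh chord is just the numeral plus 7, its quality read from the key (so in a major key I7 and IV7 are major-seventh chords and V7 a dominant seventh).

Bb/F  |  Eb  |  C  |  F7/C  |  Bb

I64 - IV - V/V - V43 - I

Bb/F: root Bb is the tonic; major triad there is I64.
Eb: major triad on Eb = scale degree 4 → IV.
C: chromatic; C is V of V, so V/V.
F7/C: root F is the dominant; dominant seventh chord there is V43.
Bb has root Bb, degree 1 in Bb major, so I.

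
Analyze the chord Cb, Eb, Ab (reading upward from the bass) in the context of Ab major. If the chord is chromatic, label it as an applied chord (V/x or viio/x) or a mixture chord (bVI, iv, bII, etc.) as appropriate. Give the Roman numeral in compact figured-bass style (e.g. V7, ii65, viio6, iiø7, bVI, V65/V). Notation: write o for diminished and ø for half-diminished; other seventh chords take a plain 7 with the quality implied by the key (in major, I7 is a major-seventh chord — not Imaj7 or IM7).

Stacked in thirds the chord is Ab-Cb-Eb: a minor triad on Ab.
Ab is the first degree of Ab major. This is the minor tonic, borrowed from the parallel minor.
With Cb in the bass the chord is in first inversion, so the figured bass is 6.

i6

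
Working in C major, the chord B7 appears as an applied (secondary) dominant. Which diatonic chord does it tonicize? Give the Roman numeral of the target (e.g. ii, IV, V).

The chord is a dominant seventh chord on B.
A dominant resolves down a perfect fifth: B → E. In C major, E is scale degree 3, i.e. iii.

iii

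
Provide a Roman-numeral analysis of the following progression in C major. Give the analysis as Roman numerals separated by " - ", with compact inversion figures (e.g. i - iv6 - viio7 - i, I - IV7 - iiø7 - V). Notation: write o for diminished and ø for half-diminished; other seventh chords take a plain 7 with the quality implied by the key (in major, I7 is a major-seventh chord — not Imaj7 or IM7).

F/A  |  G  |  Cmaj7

F/A: major triad on F = scale degree 4 → IV6.
G: root G is the dominant; major triad there is V.
Cmaj7: major seventh chord on C = scale degree 1 → I7.

IV6 - V - I7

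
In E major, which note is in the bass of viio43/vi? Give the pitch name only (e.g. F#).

The applied chord viio43/vi is rooted on B#: B#-D#-F#-A.
The figure 43 means second inversion — the fifth is in the bass.

F#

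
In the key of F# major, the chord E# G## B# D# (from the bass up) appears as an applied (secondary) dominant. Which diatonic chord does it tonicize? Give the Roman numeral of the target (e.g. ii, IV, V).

The chord is a dominant seventh chord on E#.
A dominant resolves down a perfect fifth: E# → A#. In F# major, A# is scale degree 3, i.e. iii.

iii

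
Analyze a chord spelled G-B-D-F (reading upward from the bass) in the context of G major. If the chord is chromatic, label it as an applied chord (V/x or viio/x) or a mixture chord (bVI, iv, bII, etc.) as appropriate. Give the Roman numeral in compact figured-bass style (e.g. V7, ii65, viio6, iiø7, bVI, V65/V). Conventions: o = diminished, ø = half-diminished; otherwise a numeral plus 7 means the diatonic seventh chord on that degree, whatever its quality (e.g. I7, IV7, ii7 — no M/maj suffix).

V7/IV

Stacked in thirds the chord is G-B-D-F: a dominant seventh chord on G.
G is not a diatonic chord root with this quality in G major, but it lies a perfect fifth above C (IV), so the chord functions as an applied dominant of IV.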